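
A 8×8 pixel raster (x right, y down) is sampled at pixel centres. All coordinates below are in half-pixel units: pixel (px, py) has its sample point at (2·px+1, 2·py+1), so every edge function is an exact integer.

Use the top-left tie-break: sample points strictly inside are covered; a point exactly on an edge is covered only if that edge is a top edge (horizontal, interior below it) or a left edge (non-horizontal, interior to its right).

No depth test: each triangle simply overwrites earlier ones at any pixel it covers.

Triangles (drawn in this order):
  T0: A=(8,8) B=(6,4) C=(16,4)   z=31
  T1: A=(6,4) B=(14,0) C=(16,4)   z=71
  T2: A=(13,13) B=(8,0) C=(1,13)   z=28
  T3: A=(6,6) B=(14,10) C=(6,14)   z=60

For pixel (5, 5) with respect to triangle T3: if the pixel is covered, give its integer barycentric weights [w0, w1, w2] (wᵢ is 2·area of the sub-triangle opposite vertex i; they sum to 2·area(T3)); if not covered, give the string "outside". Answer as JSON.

T0:
  2·area = 40
  edge (8, 8)→(6, 4): d=(-2,-4) top-left  bias=+0
  edge (6, 4)→(16, 4): d=(10,0) top-left  bias=+0
  edge (16, 4)→(8, 8): d=(-8,4) right/bottom  bias=-1
    (3,2)@(7, 5): e=[2,10,28] → █
    (4,2)@(9, 5): e=[10,10,20] → █
    (5,2)@(11, 5): e=[18,10,12] → █
    (6,2)@(13, 5): e=[26,10,4] → █
    (7,2)@(15, 5): e=[34,10,-4] → ·
    (3,3)@(7, 7): e=[-2,30,12] → ·
    (4,3)@(9, 7): e=[6,30,4] → █
    (5,3)@(11, 7): e=[14,30,-4] → ·
    (6,3)@(13, 7): e=[22,30,-12] → ·
    (4,4)@(9, 9): e=[2,50,-12] → ·
  covered (5 px):
    · · · · · · · ·
    · · · · · · · ·
    · · · █ █ █ █ ·
    · · · · █ · · ·
    · · · · · · · ·
    · · · · · · · ·
    · · · · · · · ·
    · · · · · · · ·
T1:
  2·area = 40
  edge (6, 4)→(14, 0): d=(8,-4) top-left  bias=+0
  edge (14, 0)→(16, 4): d=(2,4) right/bottom  bias=-1
  edge (16, 4)→(6, 4): d=(-10,0) right/bottom  bias=-1
    (6,0)@(13, 1): e=[4,6,30] → █
    (7,0)@(15, 1): e=[12,-2,30] → ·
    (4,1)@(9, 3): e=[4,26,10] → █
    (5,1)@(11, 3): e=[12,18,10] → █
    (7,1)@(15, 3): e=[28,2,10] → █
    (4,2)@(9, 5): e=[20,30,-10] → ·
    (5,2)@(11, 5): e=[28,22,-10] → ·
    (6,2)@(13, 5): e=[36,14,-10] → ·
    (7,2)@(15, 5): e=[44,6,-10] → ·
  covered (5 px):
    · · · · · · █ ·
    · · · · █ █ █ █
    · · · · · · · ·
    · · · · · · · ·
    · · · · · · · ·
    · · · · · · · ·
    · · · · · · · ·
    · · · · · · · ·
T2:
  2·area = 156  (B↔C swapped to make it positive)
  edge (13, 13)→(1, 13): d=(-12,0) right/bottom  bias=-1
  edge (1, 13)→(8, 0): d=(7,-13) top-left  bias=+0
  edge (8, 0)→(13, 13): d=(5,13) right/bottom  bias=-1
    (3,1)@(7, 3): e=[120,8,28] → █
    (4,1)@(9, 3): e=[120,34,2] → █
    (5,1)@(11, 3): e=[120,60,-24] → ·
    (3,2)@(7, 5): e=[96,22,38] → █
    (5,2)@(11, 5): e=[96,74,-14] → ·
    (2,3)@(5, 7): e=[72,10,74] → █
    (5,3)@(11, 7): e=[72,88,-4] → ·
    (2,4)@(5, 9): e=[48,24,84] → █
    (5,4)@(11, 9): e=[48,102,6] → █
    (6,4)@(13, 9): e=[48,128,-20] → ·
    (1,5)@(3, 11): e=[24,12,120] → █
    (6,5)@(13, 11): e=[24,142,-10] → ·
    (0,6)@(1, 13): e=[0,0,156] → ·  [on edge]
    (1,6)@(3, 13): e=[0,26,130] → ·  [on edge]
    (2,6)@(5, 13): e=[0,52,104] → ·  [on edge]
    (3,6)@(7, 13): e=[0,78,78] → ·  [on edge]
    (4,6)@(9, 13): e=[0,104,52] → ·  [on edge]
    (5,6)@(11, 13): e=[0,130,26] → ·  [on edge]
    (6,6)@(13, 13): e=[0,156,0] → ·  [on edge]
    (7,6)@(15, 13): e=[0,182,-26] → ·  [on edge]
  covered (16 px):
    · · · · · · · ·
    · · · █ █ · · ·
    · · · █ █ · · ·
    · · █ █ █ · · ·
    · · █ █ █ █ · ·
    · █ █ █ █ █ · ·
    · · · · · · · ·
    · · · · · · · ·
T3:
  2·area = 64
  edge (6, 6)→(14, 10): d=(8,4) right/bottom  bias=-1
  edge (14, 10)→(6, 14): d=(-8,4) right/bottom  bias=-1
  edge (6, 14)→(6, 6): d=(0,-8) top-left  bias=+0
    (3,3)@(7, 7): e=[4,52,8] → █
    (4,3)@(9, 7): e=[-4,44,24] → ·
    (3,4)@(7, 9): e=[20,36,8] → █
    (4,4)@(9, 9): e=[12,28,24] → █
    (5,4)@(11, 9): e=[4,20,40] → █
    (6,4)@(13, 9): e=[-4,12,56] → ·
    (3,5)@(7, 11): e=[36,20,8] → █
    (6,5)@(13, 11): e=[12,-4,56] → ·
    (3,6)@(7, 13): e=[52,4,8] → █
    (4,6)@(9, 13): e=[44,-4,24] → ·
    (5,6)@(11, 13): e=[36,-12,40] → ·
    (3,7)@(7, 15): e=[68,-12,8] → ·
  covered (8 px):
    · · · · · · · ·
    · · · · · · · ·
    · · · · · · · ·
    · · · █ · · · ·
    · · · █ █ █ · ·
    · · · █ █ █ · ·
    · · · █ · · · ·
    · · · · · · · ·

Answer: [4,40,20]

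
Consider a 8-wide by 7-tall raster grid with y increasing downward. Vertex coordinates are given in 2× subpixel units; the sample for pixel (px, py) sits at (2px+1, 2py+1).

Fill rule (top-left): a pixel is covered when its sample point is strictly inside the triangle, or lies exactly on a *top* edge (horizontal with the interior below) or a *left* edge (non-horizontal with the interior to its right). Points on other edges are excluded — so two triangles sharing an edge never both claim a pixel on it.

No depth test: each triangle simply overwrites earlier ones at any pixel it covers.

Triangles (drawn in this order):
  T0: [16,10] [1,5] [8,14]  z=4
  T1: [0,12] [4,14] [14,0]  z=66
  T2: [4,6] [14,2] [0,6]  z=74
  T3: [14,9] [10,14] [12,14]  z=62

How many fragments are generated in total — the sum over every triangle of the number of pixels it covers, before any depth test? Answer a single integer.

T0:
  2·area = 100  (B↔C swapped to make it positive)
  edge (16, 10)→(8, 14): d=(-8,4) right/bottom  bias=-1
  edge (8, 14)→(1, 5): d=(-7,-9) top-left  bias=+0
  edge (1, 5)→(16, 10): d=(15,5) right/bottom  bias=-1
    (0,2)@(1, 5): e=[100,0,0] → ·  [on edge]
    (1,3)@(3, 7): e=[76,4,20] → #
    (2,3)@(5, 7): e=[68,22,10] → #
    (3,3)@(7, 7): e=[60,40,0] → ·  [on edge]
    (1,4)@(3, 9): e=[60,-10,50] → ·
    (2,4)@(5, 9): e=[52,8,40] → #
    (3,4)@(7, 9): e=[44,26,30] → #
    (4,4)@(9, 9): e=[36,44,20] → #
    (5,4)@(11, 9): e=[28,62,10] → #
    (6,4)@(13, 9): e=[20,80,0] → ·  [on edge]
    (2,5)@(5, 11): e=[36,-6,70] → ·
    (3,5)@(7, 11): e=[28,12,60] → #
  covered (11 px):
    · · · · · · · ·
    · · · · · · · ·
    · · · · · · · ·
    · # # · · · · ·
    · · # # # # · ·
    · · · # # # # ·
    · · · · # · · ·
T1:
  2·area = 76  (B↔C swapped to make it positive)
  edge (0, 12)→(14, 0): d=(14,-12) top-left  bias=+0
  edge (14, 0)→(4, 14): d=(-10,14) right/bottom  bias=-1
  edge (4, 14)→(0, 12): d=(-4,-2) top-left  bias=+0
    (6,0)@(13, 1): e=[2,4,70] → #
    (7,0)@(15, 1): e=[26,-24,74] → ·
    (5,1)@(11, 3): e=[6,12,58] → #
    (6,1)@(13, 3): e=[30,-16,62] → ·
    (4,2)@(9, 5): e=[10,20,46] → #
    (5,2)@(11, 5): e=[34,-8,50] → ·
    (3,3)@(7, 7): e=[14,28,34] → #
    (4,3)@(9, 7): e=[38,0,38] → ·  [on edge]
    (2,4)@(5, 9): e=[18,36,22] → #
    (4,4)@(9, 9): e=[66,-20,30] → ·
    (1,5)@(3, 11): e=[22,44,10] → #
    (3,5)@(7, 11): e=[70,-12,18] → ·
  covered (9 px):
    · · · · · · # ·
    · · · · · # · ·
    · · · · # · · ·
    · · · # · · · ·
    · · # # · · · ·
    · # # · · · · ·
    · # · · · · · ·
T2:
  2·area = 16  (B↔C swapped to make it positive)
  edge (4, 6)→(0, 6): d=(-4,0) right/bottom  bias=-1
  edge (0, 6)→(14, 2): d=(14,-4) top-left  bias=+0
  edge (14, 2)→(4, 6): d=(-10,4) right/bottom  bias=-1
    (5,1)@(11, 3): e=[12,2,2] → #
    (6,1)@(13, 3): e=[12,10,-6] → ·
    (2,2)@(5, 5): e=[4,6,6] → #
    (3,2)@(7, 5): e=[4,14,-2] → ·
    (5,2)@(11, 5): e=[4,30,-18] → ·
    (2,3)@(5, 7): e=[-4,34,-14] → ·
  covered (2 px):
    · · · · · · · ·
    · · · · · # · ·
    · · # · · · · ·
    · · · · · · · ·
    · · · · · · · ·
    · · · · · · · ·
    · · · · · · · ·
T3:
  2·area = 10  (B↔C swapped to make it positive)
  edge (14, 9)→(12, 14): d=(-2,5) right/bottom  bias=-1
  edge (12, 14)→(10, 14): d=(-2,0) right/bottom  bias=-1
  edge (10, 14)→(14, 9): d=(4,-5) top-left  bias=+0
    (6,5)@(13, 11): e=[1,6,3] → #
    (7,5)@(15, 11): e=[-9,6,13] → ·
    (5,6)@(11, 13): e=[7,2,1] → #
    (6,6)@(13, 13): e=[-3,2,11] → ·
  covered (2 px):
    · · · · · · · ·
    · · · · · · · ·
    · · · · · · · ·
    · · · · · · · ·
    · · · · · · · ·
    · · · · · · # ·
    · · · · · # · ·

Result: 24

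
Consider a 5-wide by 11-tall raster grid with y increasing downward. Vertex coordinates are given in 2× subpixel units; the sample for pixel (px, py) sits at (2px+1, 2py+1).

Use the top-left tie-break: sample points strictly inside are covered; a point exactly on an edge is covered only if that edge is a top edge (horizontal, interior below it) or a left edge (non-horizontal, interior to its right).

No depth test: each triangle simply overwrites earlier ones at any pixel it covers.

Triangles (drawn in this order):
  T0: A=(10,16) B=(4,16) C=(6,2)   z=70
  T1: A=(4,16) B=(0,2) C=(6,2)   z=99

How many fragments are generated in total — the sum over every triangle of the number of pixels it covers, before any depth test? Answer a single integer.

T0:
  2·area = 84
  edge (10, 16)→(4, 16): d=(-6,0) right/bottom  bias=-1
  edge (4, 16)→(6, 2): d=(2,-14) top-left  bias=+0
  edge (6, 2)→(10, 16): d=(4,14) right/bottom  bias=-1
    (3,3)@(7, 7): e=[54,24,6] → X
    (4,3)@(9, 7): e=[54,52,-22] → .
    (2,4)@(5, 9): e=[42,0,42] → X  [on edge]
    (4,4)@(9, 9): e=[42,56,-14] → .
    (2,5)@(5, 11): e=[30,4,50] → X
    (4,5)@(9, 11): e=[30,60,-6] → .
    (2,6)@(5, 13): e=[18,8,58] → X
    (4,6)@(9, 13): e=[18,64,2] → X
    (2,7)@(5, 15): e=[6,12,66] → X
    (2,8)@(5, 17): e=[-6,16,74] → .
    (3,8)@(7, 17): e=[-6,44,46] → .
    (4,8)@(9, 17): e=[-6,72,18] → .
  covered (11 px):
    . . . . .
    . . . . .
    . . . . .
    . . . X .
    . . X X .
    . . X X .
    . . X X X
    . . X X X
    . . . . .
    . . . . .
    . . . . .
T1:
  2·area = 84
  edge (4, 16)→(0, 2): d=(-4,-14) top-left  bias=+0
  edge (0, 2)→(6, 2): d=(6,0) top-left  bias=+0
  edge (6, 2)→(4, 16): d=(-2,14) right/bottom  bias=-1
    (0,1)@(1, 3): e=[10,6,68] → X
    (1,1)@(3, 3): e=[38,6,40] → X
    (2,1)@(5, 3): e=[66,6,12] → X
    (3,1)@(7, 3): e=[94,6,-16] → .
    (0,2)@(1, 5): e=[2,18,64] → X
    (3,2)@(7, 5): e=[86,18,-20] → .
    (0,3)@(1, 7): e=[-6,30,60] → .
    (1,3)@(3, 7): e=[22,30,32] → X
    (3,3)@(7, 7): e=[78,30,-24] → .
    (1,4)@(3, 9): e=[14,42,28] → X
    (2,4)@(5, 9): e=[42,42,0] → .  [on edge]
    (1,5)@(3, 11): e=[6,54,24] → X
  covered (10 px):
    . . . . .
    X X X . .
    X X X . .
    . X X . .
    . X . . .
    . X . . .
    . . . . .
    . . . . .
    . . . . .
    . . . . .
    . . . . .

Result: 21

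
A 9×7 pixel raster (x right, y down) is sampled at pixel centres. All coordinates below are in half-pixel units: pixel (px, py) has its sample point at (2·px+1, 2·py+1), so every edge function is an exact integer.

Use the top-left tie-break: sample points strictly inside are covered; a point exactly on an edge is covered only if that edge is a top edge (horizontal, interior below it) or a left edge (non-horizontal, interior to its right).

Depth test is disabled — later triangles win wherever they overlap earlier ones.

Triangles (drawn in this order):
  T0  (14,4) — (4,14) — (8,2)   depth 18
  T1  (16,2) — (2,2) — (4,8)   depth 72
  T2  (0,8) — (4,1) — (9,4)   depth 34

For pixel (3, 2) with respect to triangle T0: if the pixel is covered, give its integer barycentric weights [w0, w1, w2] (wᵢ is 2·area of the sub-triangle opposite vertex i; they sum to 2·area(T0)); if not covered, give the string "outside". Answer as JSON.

T0:
  2·area = 80
  edge (14, 4)→(4, 14): d=(-10,10) right/bottom  bias=-1
  edge (4, 14)→(8, 2): d=(4,-12) top-left  bias=+0
  edge (8, 2)→(14, 4): d=(6,2) right/bottom  bias=-1
    (2,0)@(5, 1): e=[120,-40,0] → ·  [on edge]
    (8,0)@(17, 1): e=[0,104,-24] → ·  [on edge]
    (4,1)@(9, 3): e=[60,16,4] → █
    (5,1)@(11, 3): e=[40,40,0] → ·  [on edge]
    (7,1)@(15, 3): e=[0,88,-8] → ·  [on edge]
    (3,2)@(7, 5): e=[60,0,20] → █  [on edge]
    (5,2)@(11, 5): e=[20,48,12] → █
    (6,2)@(13, 5): e=[0,72,8] → ·  [on edge]
    (8,2)@(17, 5): e=[-40,120,0] → ·  [on edge]
    (3,3)@(7, 7): e=[40,8,32] → █
    (5,3)@(11, 7): e=[0,56,24] → ·  [on edge]
    (3,4)@(7, 9): e=[20,16,44] → █
    (4,4)@(9, 9): e=[0,40,40] → ·  [on edge]
    (2,5)@(5, 11): e=[20,0,60] → █  [on edge]
    (3,5)@(7, 11): e=[0,24,56] → ·  [on edge]
    (2,6)@(5, 13): e=[0,8,72] → ·  [on edge]
  covered (8 px):
    · · · · · · · · ·
    · · · · █ · · · ·
    · · · █ █ █ · · ·
    · · · █ █ · · · ·
    · · · █ · · · · ·
    · · █ · · · · · ·
    · · · · · · · · ·
T1:
  2·area = 84  (B↔C swapped to make it positive)
  edge (16, 2)→(4, 8): d=(-12,6) right/bottom  bias=-1
  edge (4, 8)→(2, 2): d=(-2,-6) top-left  bias=+0
  edge (2, 2)→(16, 2): d=(14,0) top-left  bias=+0
    (1,1)@(3, 3): e=[66,4,14] → █
    (2,1)@(5, 3): e=[54,16,14] → █
    (3,1)@(7, 3): e=[42,28,14] → █
    (4,1)@(9, 3): e=[30,40,14] → █
    (5,1)@(11, 3): e=[18,52,14] → █
    (6,1)@(13, 3): e=[6,64,14] → █
    (7,1)@(15, 3): e=[-6,76,14] → ·
    (1,2)@(3, 5): e=[42,0,42] → █  [on edge]
    (5,2)@(11, 5): e=[-6,48,42] → ·
    (6,2)@(13, 5): e=[-18,60,42] → ·
    (1,3)@(3, 7): e=[18,-4,70] → ·
    (2,3)@(5, 7): e=[6,8,70] → █
    (2,5)@(5, 11): e=[-42,0,126] → ·  [on edge]
  covered (11 px):
    · · · · · · · · ·
    · █ █ █ █ █ █ · ·
    · █ █ █ █ · · · ·
    · · █ · · · · · ·
    · · · · · · · · ·
    · · · · · · · · ·
    · · · · · · · · ·
T2:
  2·area = 47
  edge (0, 8)→(4, 1): d=(4,-7) top-left  bias=+0
  edge (4, 1)→(9, 4): d=(5,3) right/bottom  bias=-1
  edge (9, 4)→(0, 8): d=(-9,4) right/bottom  bias=-1
    (1,1)@(3, 3): e=[1,13,33] → █
    (2,1)@(5, 3): e=[15,7,25] → █
    (3,1)@(7, 3): e=[29,1,17] → █
    (4,1)@(9, 3): e=[43,-5,9] → ·
    (1,2)@(3, 5): e=[9,23,15] → █
    (3,2)@(7, 5): e=[37,11,-1] → ·
    (0,3)@(1, 7): e=[3,39,5] → █
    (1,3)@(3, 7): e=[17,33,-3] → ·
    (2,3)@(5, 7): e=[31,27,-11] → ·
    (0,4)@(1, 9): e=[11,49,-13] → ·
  covered (6 px):
    · · · · · · · · ·
    · █ █ █ · · · · ·
    · █ █ · · · · · ·
    █ · · · · · · · ·
    · · · · · · · · ·
    · · · · · · · · ·
    · · · · · · · · ·

Result: [0,20,60]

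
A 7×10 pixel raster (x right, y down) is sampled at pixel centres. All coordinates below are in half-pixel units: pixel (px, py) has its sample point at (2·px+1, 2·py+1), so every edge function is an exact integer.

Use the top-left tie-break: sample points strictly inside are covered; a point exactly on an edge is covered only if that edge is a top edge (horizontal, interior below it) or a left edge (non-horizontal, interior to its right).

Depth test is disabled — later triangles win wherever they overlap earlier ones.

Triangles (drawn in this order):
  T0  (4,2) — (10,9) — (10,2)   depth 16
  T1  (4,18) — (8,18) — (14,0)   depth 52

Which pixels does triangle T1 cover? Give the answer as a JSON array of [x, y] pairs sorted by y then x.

T0:
  2·area = 42  (B↔C swapped to make it positive)
  edge (4, 2)→(10, 2): d=(6,0) top-left  bias=+0
  edge (10, 2)→(10, 9): d=(0,7) right/bottom  bias=-1
  edge (10, 9)→(4, 2): d=(-6,-7) top-left  bias=+0
    (2,1)@(5, 3): e=[6,35,1] → X
    (3,1)@(7, 3): e=[6,21,15] → X
    (4,1)@(9, 3): e=[6,7,29] → X
    (5,1)@(11, 3): e=[6,-7,43] → .
    (2,2)@(5, 5): e=[18,35,-11] → .
    (3,2)@(7, 5): e=[18,21,3] → X
    (5,2)@(11, 5): e=[18,-7,31] → .
    (3,3)@(7, 7): e=[30,21,-9] → .
    (4,3)@(9, 7): e=[30,7,5] → X
    (5,3)@(11, 7): e=[30,-7,19] → .
    (4,4)@(9, 9): e=[42,7,-7] → .
  covered (6 px):
    . . . . . . .
    . . X X X . .
    . . . X X . .
    . . . . X . .
    . . . . . . .
    . . . . . . .
    . . . . . . .
    . . . . . . .
    . . . . . . .
    . . . . . . .
T1:
  2·area = 72  (B↔C swapped to make it positive)
  edge (4, 18)→(14, 0): d=(10,-18) top-left  bias=+0
  edge (14, 0)→(8, 18): d=(-6,18) right/bottom  bias=-1
  edge (8, 18)→(4, 18): d=(-4,0) right/bottom  bias=-1
    (6,1)@(13, 3): e=[12,0,60] → .  [on edge]
    (5,3)@(11, 7): e=[16,12,44] → X
    (6,3)@(13, 7): e=[52,-24,44] → .
    (4,4)@(9, 9): e=[0,36,36] → X  [on edge]
    (5,4)@(11, 9): e=[36,0,36] → .  [on edge]
    (4,5)@(9, 11): e=[20,24,28] → X
    (5,5)@(11, 11): e=[56,-12,28] → .
    (3,6)@(7, 13): e=[4,48,20] → X
    (5,6)@(11, 13): e=[76,-24,20] → .
    (3,7)@(7, 15): e=[24,36,12] → X
    (4,7)@(9, 15): e=[60,0,12] → .  [on edge]
    (2,8)@(5, 17): e=[8,60,4] → X
  covered (8 px):
    . . . . . . .
    . . . . . . .
    . . . . . . .
    . . . . . X .
    . . . . X . .
    . . . . X . .
    . . . X X . .
    . . . X . . .
    . . X X . . .
    . . . . . . .

Result: [[5,3],[4,4],[4,5],[3,6],[4,6],[3,7],[2,8],[3,8]]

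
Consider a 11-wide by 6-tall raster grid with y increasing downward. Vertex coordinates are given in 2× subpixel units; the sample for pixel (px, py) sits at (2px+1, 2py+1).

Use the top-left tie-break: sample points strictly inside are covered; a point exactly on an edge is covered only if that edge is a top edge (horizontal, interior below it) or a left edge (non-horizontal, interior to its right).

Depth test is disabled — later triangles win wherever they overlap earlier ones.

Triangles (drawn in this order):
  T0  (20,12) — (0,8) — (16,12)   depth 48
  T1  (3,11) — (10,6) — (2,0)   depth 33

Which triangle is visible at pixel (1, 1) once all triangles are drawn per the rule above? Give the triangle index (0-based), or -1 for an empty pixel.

T0:
  2·area = 16  (B↔C swapped to make it positive)
  edge (20, 12)→(16, 12): d=(-4,0) right/bottom  bias=-1
  edge (16, 12)→(0, 8): d=(-16,-4) top-left  bias=+0
  edge (0, 8)→(20, 12): d=(20,4) right/bottom  bias=-1
    (2,4)@(5, 9): e=[12,4,0] → ·  [on edge]
    (6,5)@(13, 11): e=[4,4,8] → █
    (7,5)@(15, 11): e=[4,12,0] → ·  [on edge]
  covered (1 px):
    · · · · · · · · · · ·
    · · · · · · · · · · ·
    · · · · · · · · · · ·
    · · · · · · · · · · ·
    · · · · · · · · · · ·
    · · · · · · █ · · · ·
T1:
  2·area = 82  (B↔C swapped to make it positive)
  edge (3, 11)→(2, 0): d=(-1,-11) top-left  bias=+0
  edge (2, 0)→(10, 6): d=(8,6) right/bottom  bias=-1
  edge (10, 6)→(3, 11): d=(-7,5) right/bottom  bias=-1
    (1,0)@(3, 1): e=[10,2,70] → █
    (2,0)@(5, 1): e=[32,-10,60] → ·
    (8,0)@(17, 1): e=[164,-82,0] → ·  [on edge]
    (1,1)@(3, 3): e=[8,18,56] → █
    (2,1)@(5, 3): e=[30,6,46] → █
    (3,1)@(7, 3): e=[52,-6,36] → ·
    (1,2)@(3, 5): e=[6,34,42] → █
    (3,2)@(7, 5): e=[50,10,22] → █
    (4,2)@(9, 5): e=[72,-2,12] → ·
    (1,3)@(3, 7): e=[4,50,28] → █
    (4,3)@(9, 7): e=[70,14,-2] → ·
    (1,4)@(3, 9): e=[2,66,14] → █
    (1,5)@(3, 11): e=[0,82,0] → ·  [on edge]
  covered (11 px):
    · █ · · · · · · · · ·
    · █ █ · · · · · · · ·
    · █ █ █ · · · · · · ·
    · █ █ █ · · · · · · ·
    · █ █ · · · · · · · ·
    · · · · · · · · · · ·

Z-buffer (winner per pixel, '.' = empty):
  . 1 . . . . . . . . .
  . 1 1 . . . . . . . .
  . 1 1 1 . . . . . . .
  . 1 1 1 . . . . . . .
  . 1 1 . . . . . . . .
  . . . . . . 0 . . . .

Result: 1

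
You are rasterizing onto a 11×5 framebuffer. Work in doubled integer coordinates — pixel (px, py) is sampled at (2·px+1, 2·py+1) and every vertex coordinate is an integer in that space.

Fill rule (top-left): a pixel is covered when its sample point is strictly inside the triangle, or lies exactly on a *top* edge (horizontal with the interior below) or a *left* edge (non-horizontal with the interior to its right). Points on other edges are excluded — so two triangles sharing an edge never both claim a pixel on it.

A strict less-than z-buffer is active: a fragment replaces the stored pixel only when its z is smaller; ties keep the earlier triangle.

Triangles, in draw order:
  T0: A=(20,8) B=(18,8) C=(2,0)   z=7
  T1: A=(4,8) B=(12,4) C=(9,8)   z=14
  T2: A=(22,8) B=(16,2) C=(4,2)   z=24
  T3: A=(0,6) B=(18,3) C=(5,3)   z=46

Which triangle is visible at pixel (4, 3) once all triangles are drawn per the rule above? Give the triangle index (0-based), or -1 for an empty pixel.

T0:
  2·area = 16
  edge (20, 8)→(18, 8): d=(-2,0) right/bottom  bias=-1
  edge (18, 8)→(2, 0): d=(-16,-8) top-left  bias=+0
  edge (2, 0)→(20, 8): d=(18,8) right/bottom  bias=-1
    (6,2)@(13, 5): e=[6,8,2] → X
    (7,2)@(15, 5): e=[6,24,-14] → .
    (6,3)@(13, 7): e=[2,-24,38] → .
    (8,3)@(17, 7): e=[2,8,6] → X
    (9,3)@(19, 7): e=[2,24,-10] → .
    (8,4)@(17, 9): e=[-2,-24,42] → .
  covered (2 px):
    . . . . . . . . . . .
    . . . . . . . . . . .
    . . . . . . X . . . .
    . . . . . . . . X . .
    . . . . . . . . . . .
T1:
  2·area = 20
  edge (4, 8)→(12, 4): d=(8,-4) top-left  bias=+0
  edge (12, 4)→(9, 8): d=(-3,4) right/bottom  bias=-1
  edge (9, 8)→(4, 8): d=(-5,0) right/bottom  bias=-1
    (5,2)@(11, 5): e=[4,1,15] → X
    (6,2)@(13, 5): e=[12,-7,15] → .
    (3,3)@(7, 7): e=[4,11,5] → X
    (4,3)@(9, 7): e=[12,3,5] → X
    (5,3)@(11, 7): e=[20,-5,5] → .
    (3,4)@(7, 9): e=[20,5,-5] → .
    (4,4)@(9, 9): e=[28,-3,-5] → .
  covered (3 px):
    . . . . . . . . . . .
    . . . . . . . . . . .
    . . . . . X . . . . .
    . . . X X . . . . . .
    . . . . . . . . . . .
T2:
  2·area = 72  (B↔C swapped to make it positive)
  edge (22, 8)→(4, 2): d=(-18,-6) top-left  bias=+0
  edge (4, 2)→(16, 2): d=(12,0) top-left  bias=+0
  edge (16, 2)→(22, 8): d=(6,6) right/bottom  bias=-1
    (0,0)@(1, 1): e=[0,-12,84] → .  [on edge]
    (7,0)@(15, 1): e=[84,-12,0] → .  [on edge]
    (3,1)@(7, 3): e=[0,12,60] → X  [on edge]
    (4,1)@(9, 3): e=[12,12,48] → X
    (5,1)@(11, 3): e=[24,12,36] → X
    (6,1)@(13, 3): e=[36,12,24] → X
    (7,1)@(15, 3): e=[48,12,12] → X
    (8,1)@(17, 3): e=[60,12,0] → .  [on edge]
    (3,2)@(7, 5): e=[-36,36,72] → .
    (4,2)@(9, 5): e=[-24,36,60] → .
    (5,2)@(11, 5): e=[-12,36,48] → .
    (6,2)@(13, 5): e=[0,36,36] → X  [on edge]
    (9,2)@(19, 5): e=[36,36,0] → .  [on edge]
    (9,3)@(19, 7): e=[0,60,12] → X  [on edge]
    (10,3)@(21, 7): e=[12,60,0] → .  [on edge]
  covered (9 px):
    . . . . . . . . . . .
    . . . X X X X X . . .
    . . . . . . X X X . .
    . . . . . . . . . X .
    . . . . . . . . . . .
T3:
  2·area = 39  (B↔C swapped to make it positive)
  edge (0, 6)→(5, 3): d=(5,-3) top-left  bias=+0
  edge (5, 3)→(18, 3): d=(13,0) top-left  bias=+0
  edge (18, 3)→(0, 6): d=(-18,3) right/bottom  bias=-1
    (0,1)@(1, 3): e=[-12,0,51] → .  [on edge]
    (1,1)@(3, 3): e=[-6,0,45] → .  [on edge]
    (2,1)@(5, 3): e=[0,0,39] → X  [on edge]
    (3,1)@(7, 3): e=[6,0,33] → X  [on edge]
    (4,1)@(9, 3): e=[12,0,27] → X  [on edge]
    (5,1)@(11, 3): e=[18,0,21] → X  [on edge]
    (6,1)@(13, 3): e=[24,0,15] → X  [on edge]
    (7,1)@(15, 3): e=[30,0,9] → X  [on edge]
    (8,1)@(17, 3): e=[36,0,3] → X  [on edge]
    (9,1)@(19, 3): e=[42,0,-3] → .  [on edge]
    (10,1)@(21, 3): e=[48,0,-9] → .  [on edge]
    (1,2)@(3, 5): e=[4,26,9] → X
  covered (9 px):
    . . . . . . . . . . .
    . . X X X X X X X . .
    . X X . . . . . . . .
    . . . . . . . . . . .
    . . . . . . . . . . .

Z-buffer (winner per pixel, '.' = empty):
  . . . . . . . . . . .
  . . 3 2 2 2 2 2 3 . .
  . 3 3 . . 1 0 2 2 . .
  . . . 1 1 . . . 0 2 .
  . . . . . . . . . . .

Final: 1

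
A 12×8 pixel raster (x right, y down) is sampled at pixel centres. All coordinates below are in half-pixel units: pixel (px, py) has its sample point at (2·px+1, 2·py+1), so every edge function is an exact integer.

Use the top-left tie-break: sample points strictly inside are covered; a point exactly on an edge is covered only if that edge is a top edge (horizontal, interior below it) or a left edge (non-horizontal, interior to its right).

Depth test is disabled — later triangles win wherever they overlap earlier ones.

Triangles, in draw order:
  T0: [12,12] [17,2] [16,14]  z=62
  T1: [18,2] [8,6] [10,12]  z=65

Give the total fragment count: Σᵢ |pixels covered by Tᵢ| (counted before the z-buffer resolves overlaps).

T0:
  2·area = 50
  edge (12, 12)→(17, 2): d=(5,-10) top-left  bias=+0
  edge (17, 2)→(16, 14): d=(-1,12) right/bottom  bias=-1
  edge (16, 14)→(12, 12): d=(-4,-2) top-left  bias=+0
    (7,3)@(15, 7): e=[5,19,26] → X
    (8,3)@(17, 7): e=[25,-5,30] → .
    (7,4)@(15, 9): e=[15,17,18] → X
    (8,4)@(17, 9): e=[35,-7,22] → .
    (6,5)@(13, 11): e=[5,39,6] → X
    (8,5)@(17, 11): e=[45,-9,14] → .
    (6,6)@(13, 13): e=[15,37,-2] → .
    (7,6)@(15, 13): e=[35,13,2] → X
    (8,6)@(17, 13): e=[55,-11,6] → .
    (7,7)@(15, 15): e=[45,11,-6] → .
  covered (5 px):
    . . . . . . . . . . . .
    . . . . . . . . . . . .
    . . . . . . . . . . . .
    . . . . . . . X . . . .
    . . . . . . . X . . . .
    . . . . . . X X . . . .
    . . . . . . . X . . . .
    . . . . . . . . . . . .
T1:
  2·area = 68  (B↔C swapped to make it positive)
  edge (18, 2)→(10, 12): d=(-8,10) right/bottom  bias=-1
  edge (10, 12)→(8, 6): d=(-2,-6) top-left  bias=+0
  edge (8, 6)→(18, 2): d=(10,-4) top-left  bias=+0
    (3,1)@(7, 3): e=[102,0,-34] → .  [on edge]
    (8,1)@(17, 3): e=[2,60,6] → X
    (9,1)@(19, 3): e=[-18,72,14] → .
    (5,2)@(11, 5): e=[46,20,2] → X
    (6,2)@(13, 5): e=[26,32,10] → X
    (7,2)@(15, 5): e=[6,44,18] → X
    (8,2)@(17, 5): e=[-14,56,26] → .
    (4,3)@(9, 7): e=[50,4,14] → X
    (7,3)@(15, 7): e=[-10,40,38] → .
    (4,4)@(9, 9): e=[34,0,34] → X  [on edge]
    (6,4)@(13, 9): e=[-6,24,50] → .
    (4,5)@(9, 11): e=[18,-4,54] → .
    (5,7)@(11, 15): e=[-34,0,102] → .  [on edge]
  covered (9 px):
    . . . . . . . . . . . .
    . . . . . . . . X . . .
    . . . . . X X X . . . .
    . . . . X X X . . . . .
    . . . . X X . . . . . .
    . . . . . . . . . . . .
    . . . . . . . . . . . .
    . . . . . . . . . . . .

Final: 14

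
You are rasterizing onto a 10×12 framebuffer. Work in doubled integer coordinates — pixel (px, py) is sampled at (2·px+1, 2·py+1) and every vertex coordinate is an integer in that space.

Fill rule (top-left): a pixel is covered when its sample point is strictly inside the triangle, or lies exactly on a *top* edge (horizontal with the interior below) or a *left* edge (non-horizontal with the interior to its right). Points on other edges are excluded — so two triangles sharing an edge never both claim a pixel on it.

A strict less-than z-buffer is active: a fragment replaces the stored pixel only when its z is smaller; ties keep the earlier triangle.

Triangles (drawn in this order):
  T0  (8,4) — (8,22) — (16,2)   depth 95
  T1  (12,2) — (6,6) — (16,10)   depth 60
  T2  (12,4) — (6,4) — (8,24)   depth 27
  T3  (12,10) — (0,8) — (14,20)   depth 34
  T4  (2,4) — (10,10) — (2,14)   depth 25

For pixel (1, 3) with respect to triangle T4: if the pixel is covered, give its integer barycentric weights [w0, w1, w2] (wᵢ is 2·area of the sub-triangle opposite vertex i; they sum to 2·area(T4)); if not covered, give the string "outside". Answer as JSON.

T0:
  2·area = 144  (B↔C swapped to make it positive)
  edge (8, 4)→(16, 2): d=(8,-2) top-left  bias=+0
  edge (16, 2)→(8, 22): d=(-8,20) right/bottom  bias=-1
  edge (8, 22)→(8, 4): d=(0,-18) top-left  bias=+0
    (6,1)@(13, 3): e=[2,52,90] → X
    (7,1)@(15, 3): e=[6,12,126] → X
    (8,1)@(17, 3): e=[10,-28,162] → .
    (4,2)@(9, 5): e=[10,116,18] → X
    (5,2)@(11, 5): e=[14,76,54] → X
    (7,2)@(15, 5): e=[22,-4,126] → .
    (4,3)@(9, 7): e=[26,100,18] → X
    (7,3)@(15, 7): e=[38,-20,126] → .
    (4,4)@(9, 9): e=[42,84,18] → X
    (7,4)@(15, 9): e=[54,-36,126] → .
    (4,5)@(9, 11): e=[58,68,18] → X
    (6,5)@(13, 11): e=[66,-12,90] → .
  covered (18 px):
    . . . . . . . . . .
    . . . . . . X X . .
    . . . . X X X . . .
    . . . . X X X . . .
    . . . . X X X . . .
    . . . . X X . . . .
    . . . . X X . . . .
    . . . . X . . . . .
    . . . . X . . . . .
    . . . . X . . . . .
    . . . . . . . . . .
    . . . . . . . . . .
T1:
  2·area = 64  (B↔C swapped to make it positive)
  edge (12, 2)→(16, 10): d=(4,8) right/bottom  bias=-1
  edge (16, 10)→(6, 6): d=(-10,-4) top-left  bias=+0
  edge (6, 6)→(12, 2): d=(6,-4) top-left  bias=+0
    (5,1)@(11, 3): e=[12,50,2] → X
    (6,1)@(13, 3): e=[-4,58,10] → .
    (4,2)@(9, 5): e=[36,22,6] → X
    (6,2)@(13, 5): e=[4,38,22] → X
    (7,2)@(15, 5): e=[-12,46,30] → .
    (4,3)@(9, 7): e=[44,2,18] → X
    (7,3)@(15, 7): e=[-4,26,42] → .
    (4,4)@(9, 9): e=[52,-18,30] → .
    (5,4)@(11, 9): e=[36,-10,38] → .
    (6,4)@(13, 9): e=[20,-2,46] → .
    (7,4)@(15, 9): e=[4,6,54] → X
    (8,4)@(17, 9): e=[-12,14,62] → .
  covered (8 px):
    . . . . . . . . . .
    . . . . . X . . . .
    . . . . X X X . . .
    . . . . X X X . . .
    . . . . . . . X . .
    . . . . . . . . . .
    . . . . . . . . . .
    . . . . . . . . . .
    . . . . . . . . . .
    . . . . . . . . . .
    . . . . . . . . . .
    . . . . . . . . . .
T2:
  2·area = 120  (B↔C swapped to make it positive)
  edge (12, 4)→(8, 24): d=(-4,20) right/bottom  bias=-1
  edge (8, 24)→(6, 4): d=(-2,-20) top-left  bias=+0
  edge (6, 4)→(12, 4): d=(6,0) top-left  bias=+0
    (3,2)@(7, 5): e=[96,18,6] → X
    (4,2)@(9, 5): e=[56,58,6] → X
    (5,2)@(11, 5): e=[16,98,6] → X
    (6,2)@(13, 5): e=[-24,138,6] → .
    (3,3)@(7, 7): e=[88,14,18] → X
    (6,3)@(13, 7): e=[-32,134,18] → .
    (3,4)@(7, 9): e=[80,10,30] → X
    (5,4)@(11, 9): e=[0,90,30] → .  [on edge]
    (3,5)@(7, 11): e=[72,6,42] → X
    (5,5)@(11, 11): e=[-8,86,42] → .
    (3,6)@(7, 13): e=[64,2,54] → X
    (5,6)@(11, 13): e=[-16,82,54] → .
    (4,9)@(9, 19): e=[0,30,90] → .  [on edge]
  covered (14 px):
    . . . . . . . . . .
    . . . . . . . . . .
    . . . X X X . . . .
    . . . X X X . . . .
    . . . X X . . . . .
    . . . X X . . . . .
    . . . X X . . . . .
    . . . . X . . . . .
    . . . . X . . . . .
    . . . . . . . . . .
    . . . . . . . . . .
    . . . . . . . . . .
T3:
  2·area = 116  (B↔C swapped to make it positive)
  edge (12, 10)→(14, 20): d=(2,10) right/bottom  bias=-1
  edge (14, 20)→(0, 8): d=(-14,-12) top-left  bias=+0
  edge (0, 8)→(12, 10): d=(12,2) right/bottom  bias=-1
    (5,2)@(11, 5): e=[0,174,-58] → .  [on edge]
    (1,4)@(3, 9): e=[88,22,6] → X
    (2,4)@(5, 9): e=[68,46,2] → X
    (3,4)@(7, 9): e=[48,70,-2] → .
    (1,5)@(3, 11): e=[92,-6,30] → .
    (2,5)@(5, 11): e=[72,18,26] → X
    (3,5)@(7, 11): e=[52,42,22] → X
    (4,5)@(9, 11): e=[32,66,18] → X
    (5,5)@(11, 11): e=[12,90,14] → X
    (6,5)@(13, 11): e=[-8,114,10] → .
    (2,6)@(5, 13): e=[76,-10,50] → .
    (3,6)@(7, 13): e=[56,14,46] → X
    (6,7)@(13, 15): e=[0,58,58] → .  [on edge]
  covered (14 px):
    . . . . . . . . . .
    . . . . . . . . . .
    . . . . . . . . . .
    . . . . . . . . . .
    . X X . . . . . . .
    . . X X X X . . . .
    . . . X X X . . . .
    . . . . X X . . . .
    . . . . . X X . . .
    . . . . . . X . . .
    . . . . . . . . . .
    . . . . . . . . . .
T4:
  2·area = 80
  edge (2, 4)→(10, 10): d=(8,6) right/bottom  bias=-1
  edge (10, 10)→(2, 14): d=(-8,4) right/bottom  bias=-1
  edge (2, 14)→(2, 4): d=(0,-10) top-left  bias=+0
    (1,2)@(3, 5): e=[2,68,10] → X
    (2,2)@(5, 5): e=[-10,60,30] → .
    (1,3)@(3, 7): e=[18,52,10] → X
    (2,3)@(5, 7): e=[6,44,30] → X
    (3,3)@(7, 7): e=[-6,36,50] → .
    (1,4)@(3, 9): e=[34,36,10] → X
    (3,4)@(7, 9): e=[10,20,50] → X
    (4,4)@(9, 9): e=[-2,12,70] → .
    (1,5)@(3, 11): e=[50,20,10] → X
    (4,5)@(9, 11): e=[14,-4,70] → .
    (1,6)@(3, 13): e=[66,4,10] → X
    (2,6)@(5, 13): e=[54,-4,30] → .
  covered (10 px):
    . . . . . . . . . .
    . . . . . . . . . .
    . X . . . . . . . .
    . X X . . . . . . .
    . X X X . . . . . .
    . X X X . . . . . .
    . X . . . . . . . .
    . . . . . . . . . .
    . . . . . . . . . .
    . . . . . . . . . .
    . . . . . . . . . .
    . . . . . . . . . .

Result: [52,10,18]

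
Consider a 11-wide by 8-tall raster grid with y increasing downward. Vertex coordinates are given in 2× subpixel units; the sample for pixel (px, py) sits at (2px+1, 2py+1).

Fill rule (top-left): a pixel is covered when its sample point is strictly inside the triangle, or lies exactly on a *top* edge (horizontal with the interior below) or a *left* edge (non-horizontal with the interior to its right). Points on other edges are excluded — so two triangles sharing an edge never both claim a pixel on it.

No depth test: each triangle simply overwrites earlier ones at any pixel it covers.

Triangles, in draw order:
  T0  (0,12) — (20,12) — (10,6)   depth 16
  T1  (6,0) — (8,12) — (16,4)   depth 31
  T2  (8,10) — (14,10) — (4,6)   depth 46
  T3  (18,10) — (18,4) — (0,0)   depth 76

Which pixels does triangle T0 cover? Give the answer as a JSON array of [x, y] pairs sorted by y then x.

T0:
  2·area = 120  (B↔C swapped to make it positive)
  edge (0, 12)→(10, 6): d=(10,-6) top-left  bias=+0
  edge (10, 6)→(20, 12): d=(10,6) right/bottom  bias=-1
  edge (20, 12)→(0, 12): d=(-20,0) right/bottom  bias=-1
    (2,1)@(5, 3): e=[-60,0,180] → ·  [on edge]
    (7,1)@(15, 3): e=[0,-60,180] → ·  [on edge]
    (4,3)@(9, 7): e=[4,16,100] → #
    (5,3)@(11, 7): e=[16,4,100] → #
    (6,3)@(13, 7): e=[28,-8,100] → ·
    (2,4)@(5, 9): e=[0,60,60] → #  [on edge]
    (3,4)@(7, 9): e=[12,48,60] → #
    (6,4)@(13, 9): e=[48,12,60] → #
    (7,4)@(15, 9): e=[60,0,60] → ·  [on edge]
    (1,5)@(3, 11): e=[8,92,20] → #
    (7,5)@(15, 11): e=[80,20,20] → #
    (8,5)@(17, 11): e=[92,8,20] → #
  covered (15 px):
    · · · · · · · · · · ·
    · · · · · · · · · · ·
    · · · · · · · · · · ·
    · · · · # # · · · · ·
    · · # # # # # · · · ·
    · # # # # # # # # · ·
    · · · · · · · · · · ·
    · · · · · · · · · · ·
T1:
  2·area = 112  (B↔C swapped to make it positive)
  edge (6, 0)→(16, 4): d=(10,4) right/bottom  bias=-1
  edge (16, 4)→(8, 12): d=(-8,8) right/bottom  bias=-1
  edge (8, 12)→(6, 0): d=(-2,-12) top-left  bias=+0
    (3,0)@(7, 1): e=[6,96,10] → #
    (4,0)@(9, 1): e=[-2,80,34] → ·
    (9,0)@(19, 1): e=[-42,0,154] → ·  [on edge]
    (3,1)@(7, 3): e=[26,80,6] → #
    (4,1)@(9, 3): e=[18,64,30] → #
    (5,1)@(11, 3): e=[10,48,54] → #
    (6,1)@(13, 3): e=[2,32,78] → #
    (7,1)@(15, 3): e=[-6,16,102] → ·
    (8,1)@(17, 3): e=[-14,0,126] → ·  [on edge]
    (3,2)@(7, 5): e=[46,64,2] → #
    (7,2)@(15, 5): e=[14,0,98] → ·  [on edge]
    (3,3)@(7, 7): e=[66,48,-2] → ·
    (6,3)@(13, 7): e=[42,0,70] → ·  [on edge]
    (5,4)@(11, 9): e=[70,0,42] → ·  [on edge]
    (4,5)@(9, 11): e=[98,0,14] → ·  [on edge]
    (3,6)@(7, 13): e=[126,0,-14] → ·  [on edge]
    (2,7)@(5, 15): e=[154,0,-42] → ·  [on edge]
  covered (12 px):
    · · · # · · · · · · ·
    · · · # # # # · · · ·
    · · · # # # # · · · ·
    · · · · # # · · · · ·
    · · · · # · · · · · ·
    · · · · · · · · · · ·
    · · · · · · · · · · ·
    · · · · · · · · · · ·
T2:
  2·area = 24  (B↔C swapped to make it positive)
  edge (8, 10)→(4, 6): d=(-4,-4) top-left  bias=+0
  edge (4, 6)→(14, 10): d=(10,4) right/bottom  bias=-1
  edge (14, 10)→(8, 10): d=(-6,0) right/bottom  bias=-1
    (0,1)@(1, 3): e=[0,-18,42] → ·  [on edge]
    (1,2)@(3, 5): e=[0,-6,30] → ·  [on edge]
    (2,3)@(5, 7): e=[0,6,18] → #  [on edge]
    (3,3)@(7, 7): e=[8,-2,18] → ·
    (2,4)@(5, 9): e=[-8,26,6] → ·
    (3,4)@(7, 9): e=[0,18,6] → #  [on edge]
    (4,4)@(9, 9): e=[8,10,6] → #
    (5,4)@(11, 9): e=[16,2,6] → #
    (6,4)@(13, 9): e=[24,-6,6] → ·
    (3,5)@(7, 11): e=[-8,38,-6] → ·
    (4,5)@(9, 11): e=[0,30,-6] → ·  [on edge]
    (5,5)@(11, 11): e=[8,22,-6] → ·
    (5,6)@(11, 13): e=[0,42,-18] → ·  [on edge]
    (6,7)@(13, 15): e=[0,54,-30] → ·  [on edge]
  covered (4 px):
    · · · · · · · · · · ·
    · · · · · · · · · · ·
    · · · · · · · · · · ·
    · · # · · · · · · · ·
    · · · # # # · · · · ·
    · · · · · · · · · · ·
    · · · · · · · · · · ·
    · · · · · · · · · · ·
T3:
  2·area = 108  (B↔C swapped to make it positive)
  edge (18, 10)→(0, 0): d=(-18,-10) top-left  bias=+0
  edge (0, 0)→(18, 4): d=(18,4) right/bottom  bias=-1
  edge (18, 4)→(18, 10): d=(0,6) right/bottom  bias=-1
    (1,0)@(3, 1): e=[12,6,90] → #
    (2,0)@(5, 1): e=[32,-2,78] → ·
    (1,1)@(3, 3): e=[-24,42,90] → ·
    (3,1)@(7, 3): e=[16,26,66] → #
    (4,1)@(9, 3): e=[36,18,54] → #
    (5,1)@(11, 3): e=[56,10,42] → #
    (6,1)@(13, 3): e=[76,2,30] → #
    (7,1)@(15, 3): e=[96,-6,18] → ·
    (3,2)@(7, 5): e=[-20,62,66] → ·
    (4,2)@(9, 5): e=[0,54,54] → #  [on edge]
    (7,2)@(15, 5): e=[60,30,18] → #
    (8,2)@(17, 5): e=[80,22,6] → #
  covered (14 px):
    · # · · · · · · · · ·
    · · · # # # # · · · ·
    · · · · # # # # # · ·
    · · · · · · # # # · ·
    · · · · · · · · # · ·
    · · · · · · · · · · ·
    · · · · · · · · · · ·
    · · · · · · · · · · ·

Result: [[4,3],[5,3],[2,4],[3,4],[4,4],[5,4],[6,4],[1,5],[2,5],[3,5],[4,5],[5,5],[6,5],[7,5],[8,5]]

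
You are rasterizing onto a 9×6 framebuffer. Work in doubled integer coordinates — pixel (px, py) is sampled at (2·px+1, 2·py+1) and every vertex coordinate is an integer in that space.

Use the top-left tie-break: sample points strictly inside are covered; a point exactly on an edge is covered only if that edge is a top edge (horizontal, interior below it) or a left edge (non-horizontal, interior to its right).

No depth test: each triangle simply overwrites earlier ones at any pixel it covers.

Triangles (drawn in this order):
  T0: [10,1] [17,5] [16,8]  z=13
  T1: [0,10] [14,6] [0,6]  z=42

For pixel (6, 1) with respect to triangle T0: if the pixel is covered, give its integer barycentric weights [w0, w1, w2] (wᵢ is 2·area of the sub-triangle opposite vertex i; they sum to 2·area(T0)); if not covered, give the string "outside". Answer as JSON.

T0:
  2·area = 25
  edge (10, 1)→(17, 5): d=(7,4) right/bottom  bias=-1
  edge (17, 5)→(16, 8): d=(-1,3) right/bottom  bias=-1
  edge (16, 8)→(10, 1): d=(-6,-7) top-left  bias=+0
    (6,1)@(13, 3): e=[2,14,9] → █
    (7,1)@(15, 3): e=[-6,8,23] → ·
    (6,2)@(13, 5): e=[16,12,-3] → ·
    (7,2)@(15, 5): e=[8,6,11] → █
    (8,2)@(17, 5): e=[0,0,25] → ·  [on edge]
    (7,3)@(15, 7): e=[22,4,-1] → ·
    (7,5)@(15, 11): e=[50,0,-25] → ·  [on edge]
  covered (2 px):
    · · · · · · · · ·
    · · · · · · █ · ·
    · · · · · · · █ ·
    · · · · · · · · ·
    · · · · · · · · ·
    · · · · · · · · ·
T1:
  2·area = 56  (B↔C swapped to make it positive)
  edge (0, 10)→(0, 6): d=(0,-4) top-left  bias=+0
  edge (0, 6)→(14, 6): d=(14,0) top-left  bias=+0
  edge (14, 6)→(0, 10): d=(-14,4) right/bottom  bias=-1
    (0,3)@(1, 7): e=[4,14,38] → █
    (1,3)@(3, 7): e=[12,14,30] → █
    (2,3)@(5, 7): e=[20,14,22] → █
    (3,3)@(7, 7): e=[28,14,14] → █
    (4,3)@(9, 7): e=[36,14,6] → █
    (5,3)@(11, 7): e=[44,14,-2] → ·
    (0,4)@(1, 9): e=[4,42,10] → █
    (2,4)@(5, 9): e=[20,42,-6] → ·
    (3,4)@(7, 9): e=[28,42,-14] → ·
    (4,4)@(9, 9): e=[36,42,-22] → ·
    (0,5)@(1, 11): e=[4,70,-18] → ·
    (1,5)@(3, 11): e=[12,70,-26] → ·
  covered (7 px):
    · · · · · · · · ·
    · · · · · · · · ·
    · · · · · · · · ·
    █ █ █ █ █ · · · ·
    █ █ · · · · · · ·
    · · · · · · · · ·

Final: [14,9,2]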